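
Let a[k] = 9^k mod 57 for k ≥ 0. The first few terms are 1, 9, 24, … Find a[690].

a[0] = 1,  a[1] = 9,  a[2] = 24,  a[3] = 45,  a[4] = 6,  a[5] = 54,  a[6] = 30,  a[7] = 42,  a[8] = 36,  a[9] = 39,  a[10] = 9.
Since a[10] = a[1] = 9, the sequence is eventually periodic: after a pre-period of length 1 it cycles with period 9.
For k ≥ 1, a[k] depends only on (k - 1) mod 9. (690 - 1) mod 9 = 5, so a[690] = a[6] = 30.

30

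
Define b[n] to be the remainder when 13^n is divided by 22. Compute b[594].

5

b[1] = 13,  b[2] = 15,  b[3] = 19,  b[4] = 5,  b[5] = 21,  b[6] = 9,  b[7] = 7,  b[8] = 3,  b[9] = 17,  b[10] = 1,  b[11] = 13.
Since b[11] = b[1] = 13, the sequence is periodic with period 10.
So b[594] = b[1 + ((594-1) mod 10)] = b[4] = 5.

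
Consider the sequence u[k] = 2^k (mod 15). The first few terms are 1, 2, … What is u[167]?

Listing terms: u[0] = 1,  u[1] = 2,  u[2] = 4,  u[3] = 8,  u[4] = 1.
The sequence repeats with period 4.
So u[167] = u[0 + ((167-0) mod 4)] = u[3] = 8.

8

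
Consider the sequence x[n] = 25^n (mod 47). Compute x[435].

Listing terms: x[1] = 25, x[2] = 14, x[3] = 21, x[4] = 8, x[5] = 12, x[6] = 18, x[7] = 27, x[8] = 17, x[9] = 2, x[10] = 3, x[11] = 28, x[12] = 42, x[13] = 16, x[14] = 24, x[15] = 36, x[16] = 7, x[17] = 34, x[18] = 4, x[19] = 6, x[20] = 9, x[21] = 37, x[22] = 32, x[23] = 1, x[24] = 25.
The sequence repeats with period 23.
So x[435] = x[1 + ((435-1) mod 23)] = x[21] = 37.

37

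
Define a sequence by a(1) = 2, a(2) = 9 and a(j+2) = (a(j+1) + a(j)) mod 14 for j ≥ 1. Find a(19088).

We have a(1) = 2, a(2) = 9, a(3) = 11, a(4) = 6, a(5) = 3, a(6) = 9, a(7) = 12, a(8) = 7, a(9) = 5, a(10) = 12, a(11) = 3, a(12) = 1, a(13) = 4, a(14) = 5, a(15) = 9, a(16) = 0, a(17) = 9, a(18) = 9, a(19) = 4, a(20) = 13, a(21) = 3, a(22) = 2, a(23) = 5, a(24) = 7, a(25) = 12, a(26) = 5, a(27) = 3, a(28) = 8, a(29) = 11, a(30) = 5, a(31) = 2, a(32) = 7, a(33) = 9, a(34) = 2, a(35) = 11, a(36) = 13, a(37) = 10, a(38) = 9, a(39) = 5, a(40) = 0, a(41) = 5, a(42) = 5, a(43) = 10, a(44) = 1, a(45) = 11, a(46) = 12, a(47) = 9, a(48) = 7, a(49) = 2, a(50) = 9.
The sequence repeats with period 48.
So a(19088) = a(1 + ((19088-1) mod 48)) = a(32) = 7.

7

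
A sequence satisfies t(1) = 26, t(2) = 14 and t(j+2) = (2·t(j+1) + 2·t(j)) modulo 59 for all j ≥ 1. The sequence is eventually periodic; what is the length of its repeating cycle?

29

Listing terms: t(1) = 26; t(2) = 14; t(3) = 21; t(4) = 11; t(5) = 5; t(6) = 32; t(7) = 15; t(8) = 35; t(9) = 41; t(10) = 34; t(11) = 32; t(12) = 14; t(13) = 33; t(14) = 35; t(15) = 18; t(16) = 47; t(17) = 12; t(18) = 0; t(19) = 24; t(20) = 48; t(21) = 26; t(22) = 30; t(23) = 53; t(24) = 48; t(25) = 25; t(26) = 28; t(27) = 47; t(28) = 32; t(29) = 40; t(30) = 26; t(31) = 14.
Since (t(30), t(31)) = (t(1), t(2)) = (26, 14) (two consecutive terms determine the rest), the sequence is periodic with period 29.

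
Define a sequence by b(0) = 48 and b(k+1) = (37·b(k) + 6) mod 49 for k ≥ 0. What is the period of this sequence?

21

b(0) = 48; b(1) = 18; b(2) = 35; b(3) = 27; b(4) = 25; b(5) = 0; b(6) = 6; b(7) = 32; b(8) = 14; b(9) = 34; b(10) = 39; b(11) = 28; b(12) = 13; b(13) = 46; b(14) = 42; b(15) = 41; b(16) = 4; b(17) = 7; b(18) = 20; b(19) = 11; b(20) = 21; b(21) = 48.
The sequence repeats with period 21.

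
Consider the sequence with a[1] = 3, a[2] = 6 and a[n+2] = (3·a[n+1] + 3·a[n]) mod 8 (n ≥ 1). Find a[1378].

3

a[1] = 3, a[2] = 6, a[3] = 3, a[4] = 3, a[5] = 2, a[6] = 7, a[7] = 3, a[8] = 6.
Since (a[7], a[8]) = (a[1], a[2]) = (3, 6) (two consecutive terms determine the rest), the sequence is periodic with period 6.
So a[1378] = a[1 + ((1378-1) mod 6)] = a[4] = 3.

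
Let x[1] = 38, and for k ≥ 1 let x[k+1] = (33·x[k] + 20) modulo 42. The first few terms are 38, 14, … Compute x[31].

Computing terms: x[1] = 38, x[2] = 14, x[3] = 20, x[4] = 8, x[5] = 32, x[6] = 26, x[7] = 38.
The sequence repeats with period 6.
(31 - 1) mod 6 = 0, so x[31] = x[1] = 38.

38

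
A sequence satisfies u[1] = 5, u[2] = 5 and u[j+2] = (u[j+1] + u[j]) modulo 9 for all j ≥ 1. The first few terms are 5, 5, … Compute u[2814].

u[1] = 5,  u[2] = 5,  u[3] = 1,  u[4] = 6,  u[5] = 7,  u[6] = 4,  u[7] = 2,  u[8] = 6,  u[9] = 8,  u[10] = 5,  u[11] = 4,  u[12] = 0,  u[13] = 4,  u[14] = 4,  u[15] = 8,  u[16] = 3,  u[17] = 2,  u[18] = 5,  u[19] = 7,  u[20] = 3,  u[21] = 1,  u[22] = 4,  u[23] = 5,  u[24] = 0,  u[25] = 5,  u[26] = 5.
Since (u[25], u[26]) = (u[1], u[2]) = (5, 5) (two consecutive terms determine the rest), the sequence is periodic with period 24.
(2814 - 1) mod 24 = 5, so u[2814] = u[6] = 4.

4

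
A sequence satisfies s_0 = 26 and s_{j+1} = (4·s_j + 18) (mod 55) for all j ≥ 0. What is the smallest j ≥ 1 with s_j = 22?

7

We have s_0 = 26,  s_1 = 12,  s_2 = 11,  s_3 = 7,  s_4 = 46,  s_5 = 37,  s_6 = 1,  s_7 = 22,  s_8 = 51,  s_9 = 2,  s_{10} = 26.
The sequence repeats with period 10.
The value 22 first appears (with j ≥ 1) at s_7.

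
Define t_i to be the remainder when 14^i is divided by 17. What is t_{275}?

t_1 = 14,  t_2 = 9,  t_3 = 7,  t_4 = 13,  t_5 = 12,  t_6 = 15,  t_7 = 6,  t_8 = 16,  t_9 = 3,  t_{10} = 8,  t_{11} = 10,  t_{12} = 4,  t_{13} = 5,  t_{14} = 2,  t_{15} = 11,  t_{16} = 1,  t_{17} = 14.
The sequence repeats with period 16.
So t_{275} = t_{1 + ((275-1) mod 16)} = t_3 = 7.

7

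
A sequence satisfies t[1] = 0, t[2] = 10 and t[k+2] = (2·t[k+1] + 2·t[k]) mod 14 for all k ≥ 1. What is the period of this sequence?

48

We have t[1] = 0,  t[2] = 10,  t[3] = 6,  t[4] = 4,  t[5] = 6,  t[6] = 6,  t[7] = 10,  t[8] = 4,  t[9] = 0,  t[10] = 8,  t[11] = 2,  t[12] = 6,  t[13] = 2,  t[14] = 2,  t[15] = 8,  t[16] = 6,  t[17] = 0,  t[18] = 12,  t[19] = 10,  t[20] = 2,  t[21] = 10,  t[22] = 10,  t[23] = 12,  t[24] = 2,  t[25] = 0,  t[26] = 4,  t[27] = 8,  t[28] = 10,  t[29] = 8,  t[30] = 8,  t[31] = 4,  t[32] = 10,  t[33] = 0,  t[34] = 6,  t[35] = 12,  t[36] = 8,  t[37] = 12,  t[38] = 12,  t[39] = 6,  t[40] = 8,  t[41] = 0,  t[42] = 2,  t[43] = 4,  t[44] = 12,  t[45] = 4,  t[46] = 4,  t[47] = 2,  t[48] = 12,  t[49] = 0,  t[50] = 10.
Since (t[49], t[50]) = (t[1], t[2]) = (0, 10) (two consecutive terms determine the rest), the sequence is periodic with period 48.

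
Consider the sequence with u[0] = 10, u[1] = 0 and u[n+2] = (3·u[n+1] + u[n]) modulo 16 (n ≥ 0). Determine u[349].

0

Listing terms: u[0] = 10; u[1] = 0; u[2] = 10; u[3] = 14; u[4] = 4; u[5] = 10; u[6] = 2; u[7] = 0; u[8] = 2; u[9] = 6; u[10] = 4; u[11] = 2; u[12] = 10; u[13] = 0.
The sequence repeats with period 12.
So u[349] = u[0 + ((349-0) mod 12)] = u[1] = 0.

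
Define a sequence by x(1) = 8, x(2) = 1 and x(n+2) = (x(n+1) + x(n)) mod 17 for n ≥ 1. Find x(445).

6

x(1) = 8; x(2) = 1; x(3) = 9; x(4) = 10; x(5) = 2; x(6) = 12; x(7) = 14; x(8) = 9; x(9) = 6; x(10) = 15; x(11) = 4; x(12) = 2; x(13) = 6; x(14) = 8; x(15) = 14; x(16) = 5; x(17) = 2; x(18) = 7; x(19) = 9; x(20) = 16; x(21) = 8; x(22) = 7; x(23) = 15; x(24) = 5; x(25) = 3; x(26) = 8; x(27) = 11; x(28) = 2; x(29) = 13; x(30) = 15; x(31) = 11; x(32) = 9; x(33) = 3; x(34) = 12; x(35) = 15; x(36) = 10; x(37) = 8; x(38) = 1.
The sequence repeats with period 36.
(445 - 1) mod 36 = 12, so x(445) = x(13) = 6.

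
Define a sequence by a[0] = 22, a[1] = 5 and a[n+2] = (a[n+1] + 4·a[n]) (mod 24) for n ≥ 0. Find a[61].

Listing terms: a[0] = 22,  a[1] = 5,  a[2] = 21,  a[3] = 17,  a[4] = 5,  a[5] = 1,  a[6] = 21,  a[7] = 1,  a[8] = 13,  a[9] = 17,  a[10] = 21,  a[11] = 17.
Since (a[10], a[11]) = (a[2], a[3]) = (21, 17) (two consecutive terms determine the rest), the sequence is eventually periodic: after a pre-period of length 2 it cycles with period 8.
For n ≥ 2, a[n] depends only on (n - 2) mod 8. (61 - 2) mod 8 = 3, so a[61] = a[5] = 1.

1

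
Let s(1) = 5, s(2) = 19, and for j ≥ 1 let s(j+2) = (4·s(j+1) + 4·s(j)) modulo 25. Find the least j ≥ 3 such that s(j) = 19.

17

Listing terms: s(1) = 5, s(2) = 19, s(3) = 21, s(4) = 10, s(5) = 24, s(6) = 11, s(7) = 15, s(8) = 4, s(9) = 1, s(10) = 20, s(11) = 9, s(12) = 16, s(13) = 0, s(14) = 14, s(15) = 6, s(16) = 5, s(17) = 19.
Since (s(16), s(17)) = (s(1), s(2)) = (5, 19) (two consecutive terms determine the rest), the sequence is periodic with period 15.
The value 19 next appears (with j ≥ 3) at s(17).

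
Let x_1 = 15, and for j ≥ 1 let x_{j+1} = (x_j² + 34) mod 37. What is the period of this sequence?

6

x_1 = 15,  x_2 = 0,  x_3 = 34,  x_4 = 6,  x_5 = 33,  x_6 = 13,  x_7 = 18,  x_8 = 25,  x_9 = 30,  x_{10} = 9,  x_{11} = 4,  x_{12} = 13.
Since x_{12} = x_6 = 13, the sequence is eventually periodic: after a pre-period of length 5 it cycles with period 6.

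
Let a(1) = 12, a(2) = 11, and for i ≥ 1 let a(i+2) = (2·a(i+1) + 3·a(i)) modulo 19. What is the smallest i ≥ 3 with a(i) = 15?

We have a(1) = 12; a(2) = 11; a(3) = 1; a(4) = 16; a(5) = 16; a(6) = 4; a(7) = 18; a(8) = 10; a(9) = 17; a(10) = 7; a(11) = 8; a(12) = 18; a(13) = 3; a(14) = 3; a(15) = 15; a(16) = 1; a(17) = 9; a(18) = 2; a(19) = 12; a(20) = 11.
Since (a(19), a(20)) = (a(1), a(2)) = (12, 11) (two consecutive terms determine the rest), the sequence is periodic with period 18.
The value 15 first appears (with i ≥ 3) at a(15).

15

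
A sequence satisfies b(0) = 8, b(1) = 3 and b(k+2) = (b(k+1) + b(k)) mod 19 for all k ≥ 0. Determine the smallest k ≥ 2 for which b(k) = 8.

We have b(0) = 8; b(1) = 3; b(2) = 11; b(3) = 14; b(4) = 6; b(5) = 1; b(6) = 7; b(7) = 8; b(8) = 15; b(9) = 4; b(10) = 0; b(11) = 4; b(12) = 4; b(13) = 8; b(14) = 12; b(15) = 1; b(16) = 13; b(17) = 14; b(18) = 8; b(19) = 3.
The sequence repeats with period 18.
The value 8 first appears (with k ≥ 2) at b(7).

7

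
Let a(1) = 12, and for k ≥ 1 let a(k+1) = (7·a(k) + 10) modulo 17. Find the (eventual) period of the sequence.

16

Listing terms: a(1) = 12; a(2) = 9; a(3) = 5; a(4) = 11; a(5) = 2; a(6) = 7; a(7) = 8; a(8) = 15; a(9) = 13; a(10) = 16; a(11) = 3; a(12) = 14; a(13) = 6; a(14) = 1; a(15) = 0; a(16) = 10; a(17) = 12.
The sequence repeats with period 16.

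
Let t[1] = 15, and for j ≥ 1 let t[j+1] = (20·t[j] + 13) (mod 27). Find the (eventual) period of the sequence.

18

Listing terms: t[1] = 15; t[2] = 16; t[3] = 9; t[4] = 4; t[5] = 12; t[6] = 10; t[7] = 24; t[8] = 7; t[9] = 18; t[10] = 22; t[11] = 21; t[12] = 1; t[13] = 6; t[14] = 25; t[15] = 0; t[16] = 13; t[17] = 3; t[18] = 19; t[19] = 15.
Since t[19] = t[1] = 15, the sequence is periodic with period 18.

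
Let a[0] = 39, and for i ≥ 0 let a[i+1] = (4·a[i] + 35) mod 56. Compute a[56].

a[0] = 39, a[1] = 23, a[2] = 15, a[3] = 39.
Since a[3] = a[0] = 39, the sequence is periodic with period 3.
So a[56] = a[0 + ((56-0) mod 3)] = a[2] = 15.

15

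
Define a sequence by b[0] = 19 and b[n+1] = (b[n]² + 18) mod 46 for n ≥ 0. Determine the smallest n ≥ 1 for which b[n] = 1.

2

Listing terms: b[0] = 19; b[1] = 11; b[2] = 1; b[3] = 19.
Since b[3] = b[0] = 19, the sequence is periodic with period 3.
The value 1 first appears (with n ≥ 1) at b[2].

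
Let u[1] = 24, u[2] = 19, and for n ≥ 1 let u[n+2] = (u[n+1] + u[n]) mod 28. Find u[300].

15

u[1] = 24; u[2] = 19; u[3] = 15; u[4] = 6; u[5] = 21; u[6] = 27; u[7] = 20; u[8] = 19; u[9] = 11; u[10] = 2; u[11] = 13; u[12] = 15; u[13] = 0; u[14] = 15; u[15] = 15; u[16] = 2; u[17] = 17; u[18] = 19; u[19] = 8; u[20] = 27; u[21] = 7; u[22] = 6; u[23] = 13; u[24] = 19; u[25] = 4; u[26] = 23; u[27] = 27; u[28] = 22; u[29] = 21; u[30] = 15; u[31] = 8; u[32] = 23; u[33] = 3; u[34] = 26; u[35] = 1; u[36] = 27; u[37] = 0; u[38] = 27; u[39] = 27; u[40] = 26; u[41] = 25; u[42] = 23; u[43] = 20; u[44] = 15; u[45] = 7; u[46] = 22; u[47] = 1; u[48] = 23; u[49] = 24; u[50] = 19.
Since (u[49], u[50]) = (u[1], u[2]) = (24, 19) (two consecutive terms determine the rest), the sequence is periodic with period 48.
(300 - 1) mod 48 = 11, so u[300] = u[12] = 15.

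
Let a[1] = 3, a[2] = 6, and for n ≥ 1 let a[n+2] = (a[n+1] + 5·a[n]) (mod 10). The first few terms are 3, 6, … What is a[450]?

Listing terms: a[1] = 3,  a[2] = 6,  a[3] = 1,  a[4] = 1,  a[5] = 6,  a[6] = 1.
Since (a[5], a[6]) = (a[2], a[3]) = (6, 1) (two consecutive terms determine the rest), the sequence is eventually periodic: after a pre-period of length 1 it cycles with period 3.
For n ≥ 2, a[n] depends only on (n - 2) mod 3. (450 - 2) mod 3 = 1, so a[450] = a[3] = 1.

1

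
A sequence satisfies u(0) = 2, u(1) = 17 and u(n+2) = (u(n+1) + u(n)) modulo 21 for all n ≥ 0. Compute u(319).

We have u(0) = 2,  u(1) = 17,  u(2) = 19,  u(3) = 15,  u(4) = 13,  u(5) = 7,  u(6) = 20,  u(7) = 6,  u(8) = 5,  u(9) = 11,  u(10) = 16,  u(11) = 6,  u(12) = 1,  u(13) = 7,  u(14) = 8,  u(15) = 15,  u(16) = 2,  u(17) = 17.
The sequence repeats with period 16.
So u(319) = u(0 + ((319-0) mod 16)) = u(15) = 15.

15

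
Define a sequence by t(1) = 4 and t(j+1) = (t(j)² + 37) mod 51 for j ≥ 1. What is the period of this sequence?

Listing terms: t(1) = 4; t(2) = 2; t(3) = 41; t(4) = 35; t(5) = 38; t(6) = 2.
Since t(6) = t(2) = 2, the sequence is eventually periodic: after a pre-period of length 1 it cycles with period 4.

4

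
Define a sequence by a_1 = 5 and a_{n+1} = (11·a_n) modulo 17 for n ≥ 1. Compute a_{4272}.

2

a_1 = 5,  a_2 = 4,  a_3 = 10,  a_4 = 8,  a_5 = 3,  a_6 = 16,  a_7 = 6,  a_8 = 15,  a_9 = 12,  a_{10} = 13,  a_{11} = 7,  a_{12} = 9,  a_{13} = 14,  a_{14} = 1,  a_{15} = 11,  a_{16} = 2,  a_{17} = 5.
Since a_{17} = a_1 = 5, the sequence is periodic with period 16.
So a_{4272} = a_{1 + ((4272-1) mod 16)} = a_{16} = 2.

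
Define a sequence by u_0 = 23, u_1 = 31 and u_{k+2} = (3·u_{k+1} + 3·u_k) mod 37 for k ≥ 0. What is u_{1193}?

We have u_0 = 23, u_1 = 31, u_2 = 14, u_3 = 24, u_4 = 3, u_5 = 7, u_6 = 30, u_7 = 0, u_8 = 16, u_9 = 11, u_{10} = 7, u_{11} = 17, u_{12} = 35, u_{13} = 8, u_{14} = 18, u_{15} = 4, u_{16} = 29, u_{17} = 25, u_{18} = 14, u_{19} = 6, u_{20} = 23, u_{21} = 13, u_{22} = 34, u_{23} = 30, u_{24} = 7, u_{25} = 0, u_{26} = 21, u_{27} = 26, u_{28} = 30, u_{29} = 20, u_{30} = 2, u_{31} = 29, u_{32} = 19, u_{33} = 33, u_{34} = 8, u_{35} = 12, u_{36} = 23, u_{37} = 31.
The sequence repeats with period 36.
(1193 - 0) mod 36 = 5, so u_{1193} = u_5 = 7.

7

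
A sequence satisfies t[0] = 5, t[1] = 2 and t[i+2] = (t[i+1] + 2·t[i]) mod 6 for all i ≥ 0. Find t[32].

t[0] = 5, t[1] = 2, t[2] = 0, t[3] = 4, t[4] = 4, t[5] = 0, t[6] = 2, t[7] = 2, t[8] = 0.
Since (t[7], t[8]) = (t[1], t[2]) = (2, 0) (two consecutive terms determine the rest), the sequence is eventually periodic: after a pre-period of length 1 it cycles with period 6.
For i ≥ 1, t[i] depends only on (i - 1) mod 6. (32 - 1) mod 6 = 1, so t[32] = t[2] = 0.

0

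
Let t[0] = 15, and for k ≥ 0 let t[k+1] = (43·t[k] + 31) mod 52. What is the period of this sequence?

Listing terms: t[0] = 15; t[1] = 0; t[2] = 31; t[3] = 12; t[4] = 27; t[5] = 48; t[6] = 15.
Since t[6] = t[0] = 15, the sequence is periodic with period 6.

6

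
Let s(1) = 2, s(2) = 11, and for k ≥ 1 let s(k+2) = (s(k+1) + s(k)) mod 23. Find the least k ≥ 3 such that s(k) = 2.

Computing terms: s(1) = 2; s(2) = 11; s(3) = 13; s(4) = 1; s(5) = 14; s(6) = 15; s(7) = 6; s(8) = 21; s(9) = 4; s(10) = 2; s(11) = 6; s(12) = 8; s(13) = 14; s(14) = 22; s(15) = 13; s(16) = 12; s(17) = 2; s(18) = 14; s(19) = 16; s(20) = 7; s(21) = 0; s(22) = 7; s(23) = 7; s(24) = 14; s(25) = 21; s(26) = 12; s(27) = 10; s(28) = 22; s(29) = 9; s(30) = 8; s(31) = 17; s(32) = 2; s(33) = 19; s(34) = 21; s(35) = 17; s(36) = 15; s(37) = 9; s(38) = 1; s(39) = 10; s(40) = 11; s(41) = 21; s(42) = 9; s(43) = 7; s(44) = 16; s(45) = 0; s(46) = 16; s(47) = 16; s(48) = 9; s(49) = 2; s(50) = 11.
Since (s(49), s(50)) = (s(1), s(2)) = (2, 11) (two consecutive terms determine the rest), the sequence is periodic with period 48.
The value 2 first appears (with k ≥ 3) at s(10).

10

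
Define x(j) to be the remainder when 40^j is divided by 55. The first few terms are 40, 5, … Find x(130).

45

Listing terms: x(1) = 40,  x(2) = 5,  x(3) = 35,  x(4) = 25,  x(5) = 10,  x(6) = 15,  x(7) = 50,  x(8) = 20,  x(9) = 30,  x(10) = 45,  x(11) = 40.
The sequence repeats with period 10.
(130 - 1) mod 10 = 9, so x(130) = x(10) = 45.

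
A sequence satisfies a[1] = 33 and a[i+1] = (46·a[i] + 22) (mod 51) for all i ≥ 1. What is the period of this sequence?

48

a[1] = 33,  a[2] = 10,  a[3] = 23,  a[4] = 9,  a[5] = 28,  a[6] = 35,  a[7] = 0,  a[8] = 22,  a[9] = 14,  a[10] = 3,  a[11] = 7,  a[12] = 38,  a[13] = 36,  a[14] = 46,  a[15] = 47,  a[16] = 42,  a[17] = 16,  a[18] = 44,  a[19] = 6,  a[20] = 43,  a[21] = 11,  a[22] = 18,  a[23] = 34,  a[24] = 5,  a[25] = 48,  a[26] = 37,  a[27] = 41,  a[28] = 21,  a[29] = 19,  a[30] = 29,  a[31] = 30,  a[32] = 25,  a[33] = 50,  a[34] = 27,  a[35] = 40,  a[36] = 26,  a[37] = 45,  a[38] = 1,  a[39] = 17,  a[40] = 39,  a[41] = 31,  a[42] = 20,  a[43] = 24,  a[44] = 4,  a[45] = 2,  a[46] = 12,  a[47] = 13,  a[48] = 8,  a[49] = 33.
Since a[49] = a[1] = 33, the sequence is periodic with period 48.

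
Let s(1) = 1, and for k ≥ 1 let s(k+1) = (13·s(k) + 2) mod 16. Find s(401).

s(1) = 1, s(2) = 15, s(3) = 5, s(4) = 3, s(5) = 9, s(6) = 7, s(7) = 13, s(8) = 11, s(9) = 1.
The sequence repeats with period 8.
(401 - 1) mod 8 = 0, so s(401) = s(1) = 1.

1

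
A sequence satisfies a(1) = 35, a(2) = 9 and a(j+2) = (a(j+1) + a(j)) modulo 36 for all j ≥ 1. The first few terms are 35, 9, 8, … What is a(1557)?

Listing terms: a(1) = 35; a(2) = 9; a(3) = 8; a(4) = 17; a(5) = 25; a(6) = 6; a(7) = 31; a(8) = 1; a(9) = 32; a(10) = 33; a(11) = 29; a(12) = 26; a(13) = 19; a(14) = 9; a(15) = 28; a(16) = 1; a(17) = 29; a(18) = 30; a(19) = 23; a(20) = 17; a(21) = 4; a(22) = 21; a(23) = 25; a(24) = 10; a(25) = 35; a(26) = 9.
The sequence repeats with period 24.
So a(1557) = a(1 + ((1557-1) mod 24)) = a(21) = 4.

4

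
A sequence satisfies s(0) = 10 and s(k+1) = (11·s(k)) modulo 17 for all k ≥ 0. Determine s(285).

s(0) = 10,  s(1) = 8,  s(2) = 3,  s(3) = 16,  s(4) = 6,  s(5) = 15,  s(6) = 12,  s(7) = 13,  s(8) = 7,  s(9) = 9,  s(10) = 14,  s(11) = 1,  s(12) = 11,  s(13) = 2,  s(14) = 5,  s(15) = 4,  s(16) = 10.
The sequence repeats with period 16.
So s(285) = s(0 + ((285-0) mod 16)) = s(13) = 2.

2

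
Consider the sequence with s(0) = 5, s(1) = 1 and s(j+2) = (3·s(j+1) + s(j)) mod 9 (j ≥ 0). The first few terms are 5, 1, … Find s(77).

4

We have s(0) = 5,  s(1) = 1,  s(2) = 8,  s(3) = 7,  s(4) = 2,  s(5) = 4,  s(6) = 5,  s(7) = 1.
The sequence repeats with period 6.
(77 - 0) mod 6 = 5, so s(77) = s(5) = 4.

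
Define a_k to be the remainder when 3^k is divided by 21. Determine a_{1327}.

a_1 = 3; a_2 = 9; a_3 = 6; a_4 = 18; a_5 = 12; a_6 = 15; a_7 = 3.
The sequence repeats with period 6.
So a_{1327} = a_{1 + ((1327-1) mod 6)} = a_1 = 3.

3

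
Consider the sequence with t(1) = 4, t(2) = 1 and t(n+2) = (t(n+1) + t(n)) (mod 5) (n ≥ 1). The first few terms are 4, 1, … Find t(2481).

4

Computing terms: t(1) = 4, t(2) = 1, t(3) = 0, t(4) = 1, t(5) = 1, t(6) = 2, t(7) = 3, t(8) = 0, t(9) = 3, t(10) = 3, t(11) = 1, t(12) = 4, t(13) = 0, t(14) = 4, t(15) = 4, t(16) = 3, t(17) = 2, t(18) = 0, t(19) = 2, t(20) = 2, t(21) = 4, t(22) = 1.
Since (t(21), t(22)) = (t(1), t(2)) = (4, 1) (two consecutive terms determine the rest), the sequence is periodic with period 20.
So t(2481) = t(1 + ((2481-1) mod 20)) = t(1) = 4.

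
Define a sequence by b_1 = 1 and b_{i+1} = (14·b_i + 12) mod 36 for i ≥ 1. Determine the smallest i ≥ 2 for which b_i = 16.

3

b_1 = 1, b_2 = 26, b_3 = 16, b_4 = 20, b_5 = 4, b_6 = 32, b_7 = 28, b_8 = 8, b_9 = 16.
Since b_9 = b_3 = 16, the sequence is eventually periodic: after a pre-period of length 2 it cycles with period 6.
The value 16 first appears (with i ≥ 2) at b_3.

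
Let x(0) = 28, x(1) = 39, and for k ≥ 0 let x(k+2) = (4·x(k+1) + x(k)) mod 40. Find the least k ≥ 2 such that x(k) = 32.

Computing terms: x(0) = 28; x(1) = 39; x(2) = 24; x(3) = 15; x(4) = 4; x(5) = 31; x(6) = 8; x(7) = 23; x(8) = 20; x(9) = 23; x(10) = 32; x(11) = 31; x(12) = 36; x(13) = 15; x(14) = 16; x(15) = 39; x(16) = 12; x(17) = 7; x(18) = 0; x(19) = 7; x(20) = 28; x(21) = 39.
Since (x(20), x(21)) = (x(0), x(1)) = (28, 39) (two consecutive terms determine the rest), the sequence is periodic with period 20.
The value 32 first appears (with k ≥ 2) at x(10).

10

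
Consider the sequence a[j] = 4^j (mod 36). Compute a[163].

a[1] = 4; a[2] = 16; a[3] = 28; a[4] = 4.
Since a[4] = a[1] = 4, the sequence is periodic with period 3.
(163 - 1) mod 3 = 0, so a[163] = a[1] = 4.

4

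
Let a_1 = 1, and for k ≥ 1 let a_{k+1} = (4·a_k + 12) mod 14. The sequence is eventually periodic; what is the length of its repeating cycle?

3

a_1 = 1, a_2 = 2, a_3 = 6, a_4 = 8, a_5 = 2.
Since a_5 = a_2 = 2, the sequence is eventually periodic: after a pre-period of length 1 it cycles with period 3.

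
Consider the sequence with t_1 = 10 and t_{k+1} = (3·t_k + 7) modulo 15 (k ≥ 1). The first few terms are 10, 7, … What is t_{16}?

Computing terms: t_1 = 10, t_2 = 7, t_3 = 13, t_4 = 1, t_5 = 10.
The sequence repeats with period 4.
So t_{16} = t_{1 + ((16-1) mod 4)} = t_4 = 1.

1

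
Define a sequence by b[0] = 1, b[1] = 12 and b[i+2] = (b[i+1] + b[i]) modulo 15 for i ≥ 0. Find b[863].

5

Listing terms: b[0] = 1, b[1] = 12, b[2] = 13, b[3] = 10, b[4] = 8, b[5] = 3, b[6] = 11, b[7] = 14, b[8] = 10, b[9] = 9, b[10] = 4, b[11] = 13, b[12] = 2, b[13] = 0, b[14] = 2, b[15] = 2, b[16] = 4, b[17] = 6, b[18] = 10, b[19] = 1, b[20] = 11, b[21] = 12, b[22] = 8, b[23] = 5, b[24] = 13, b[25] = 3, b[26] = 1, b[27] = 4, b[28] = 5, b[29] = 9, b[30] = 14, b[31] = 8, b[32] = 7, b[33] = 0, b[34] = 7, b[35] = 7, b[36] = 14, b[37] = 6, b[38] = 5, b[39] = 11, b[40] = 1, b[41] = 12.
The sequence repeats with period 40.
So b[863] = b[0 + ((863-0) mod 40)] = b[23] = 5.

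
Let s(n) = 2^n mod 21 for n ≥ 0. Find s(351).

Listing terms: s(0) = 1,  s(1) = 2,  s(2) = 4,  s(3) = 8,  s(4) = 16,  s(5) = 11,  s(6) = 1.
The sequence repeats with period 6.
(351 - 0) mod 6 = 3, so s(351) = s(3) = 8.

8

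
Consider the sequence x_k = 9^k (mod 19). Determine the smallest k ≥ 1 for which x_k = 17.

8

Computing terms: x_0 = 1,  x_1 = 9,  x_2 = 5,  x_3 = 7,  x_4 = 6,  x_5 = 16,  x_6 = 11,  x_7 = 4,  x_8 = 17,  x_9 = 1.
The sequence repeats with period 9.
The value 17 first appears (with k ≥ 1) at x_8.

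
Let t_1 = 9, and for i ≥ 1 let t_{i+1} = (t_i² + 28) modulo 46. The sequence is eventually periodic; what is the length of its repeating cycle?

4

Listing terms: t_1 = 9; t_2 = 17; t_3 = 41; t_4 = 7; t_5 = 31; t_6 = 23; t_7 = 5; t_8 = 7.
Since t_8 = t_4 = 7, the sequence is eventually periodic: after a pre-period of length 3 it cycles with period 4.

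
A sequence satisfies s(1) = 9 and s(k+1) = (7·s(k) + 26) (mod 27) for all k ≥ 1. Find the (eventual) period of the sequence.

27

Listing terms: s(1) = 9,  s(2) = 8,  s(3) = 1,  s(4) = 6,  s(5) = 14,  s(6) = 16,  s(7) = 3,  s(8) = 20,  s(9) = 4,  s(10) = 0,  s(11) = 26,  s(12) = 19,  s(13) = 24,  s(14) = 5,  s(15) = 7,  s(16) = 21,  s(17) = 11,  s(18) = 22,  s(19) = 18,  s(20) = 17,  s(21) = 10,  s(22) = 15,  s(23) = 23,  s(24) = 25,  s(25) = 12,  s(26) = 2,  s(27) = 13,  s(28) = 9.
The sequence repeats with period 27.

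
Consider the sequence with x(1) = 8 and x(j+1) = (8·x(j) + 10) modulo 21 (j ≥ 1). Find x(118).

2

Listing terms: x(1) = 8, x(2) = 11, x(3) = 14, x(4) = 17, x(5) = 20, x(6) = 2, x(7) = 5, x(8) = 8.
The sequence repeats with period 7.
(118 - 1) mod 7 = 5, so x(118) = x(6) = 2.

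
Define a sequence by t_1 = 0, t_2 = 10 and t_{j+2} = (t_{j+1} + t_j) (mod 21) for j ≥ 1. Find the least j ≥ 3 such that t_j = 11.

15

We have t_1 = 0,  t_2 = 10,  t_3 = 10,  t_4 = 20,  t_5 = 9,  t_6 = 8,  t_7 = 17,  t_8 = 4,  t_9 = 0,  t_{10} = 4,  t_{11} = 4,  t_{12} = 8,  t_{13} = 12,  t_{14} = 20,  t_{15} = 11,  t_{16} = 10,  t_{17} = 0,  t_{18} = 10.
Since (t_{17}, t_{18}) = (t_1, t_2) = (0, 10) (two consecutive terms determine the rest), the sequence is periodic with period 16.
The value 11 first appears (with j ≥ 3) at t_{15}.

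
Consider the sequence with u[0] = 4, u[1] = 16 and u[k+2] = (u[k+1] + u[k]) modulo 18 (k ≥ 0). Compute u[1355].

6

u[0] = 4,  u[1] = 16,  u[2] = 2,  u[3] = 0,  u[4] = 2,  u[5] = 2,  u[6] = 4,  u[7] = 6,  u[8] = 10,  u[9] = 16,  u[10] = 8,  u[11] = 6,  u[12] = 14,  u[13] = 2,  u[14] = 16,  u[15] = 0,  u[16] = 16,  u[17] = 16,  u[18] = 14,  u[19] = 12,  u[20] = 8,  u[21] = 2,  u[22] = 10,  u[23] = 12,  u[24] = 4,  u[25] = 16.
Since (u[24], u[25]) = (u[0], u[1]) = (4, 16) (two consecutive terms determine the rest), the sequence is periodic with period 24.
(1355 - 0) mod 24 = 11, so u[1355] = u[11] = 6.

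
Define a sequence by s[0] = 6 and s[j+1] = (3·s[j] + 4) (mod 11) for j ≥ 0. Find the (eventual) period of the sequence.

5

Listing terms: s[0] = 6, s[1] = 0, s[2] = 4, s[3] = 5, s[4] = 8, s[5] = 6.
Since s[5] = s[0] = 6, the sequence is periodic with period 5.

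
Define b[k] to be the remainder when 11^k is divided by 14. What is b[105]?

Computing terms: b[1] = 11,  b[2] = 9,  b[3] = 1,  b[4] = 11.
The sequence repeats with period 3.
So b[105] = b[1 + ((105-1) mod 3)] = b[3] = 1.

1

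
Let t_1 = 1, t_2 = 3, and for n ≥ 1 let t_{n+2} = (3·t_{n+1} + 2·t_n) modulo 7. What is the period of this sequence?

48

Listing terms: t_1 = 1,  t_2 = 3,  t_3 = 4,  t_4 = 4,  t_5 = 6,  t_6 = 5,  t_7 = 6,  t_8 = 0,  t_9 = 5,  t_{10} = 1,  t_{11} = 6,  t_{12} = 6,  t_{13} = 2,  t_{14} = 4,  t_{15} = 2,  t_{16} = 0,  t_{17} = 4,  t_{18} = 5,  t_{19} = 2,  t_{20} = 2,  t_{21} = 3,  t_{22} = 6,  t_{23} = 3,  t_{24} = 0,  t_{25} = 6,  t_{26} = 4,  t_{27} = 3,  t_{28} = 3,  t_{29} = 1,  t_{30} = 2,  t_{31} = 1,  t_{32} = 0,  t_{33} = 2,  t_{34} = 6,  t_{35} = 1,  t_{36} = 1,  t_{37} = 5,  t_{38} = 3,  t_{39} = 5,  t_{40} = 0,  t_{41} = 3,  t_{42} = 2,  t_{43} = 5,  t_{44} = 5,  t_{45} = 4,  t_{46} = 1,  t_{47} = 4,  t_{48} = 0,  t_{49} = 1,  t_{50} = 3.
Since (t_{49}, t_{50}) = (t_1, t_2) = (1, 3) (two consecutive terms determine the rest), the sequence is periodic with period 48.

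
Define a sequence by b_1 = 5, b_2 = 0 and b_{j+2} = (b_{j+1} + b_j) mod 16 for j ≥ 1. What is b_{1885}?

13

Listing terms: b_1 = 5, b_2 = 0, b_3 = 5, b_4 = 5, b_5 = 10, b_6 = 15, b_7 = 9, b_8 = 8, b_9 = 1, b_{10} = 9, b_{11} = 10, b_{12} = 3, b_{13} = 13, b_{14} = 0, b_{15} = 13, b_{16} = 13, b_{17} = 10, b_{18} = 7, b_{19} = 1, b_{20} = 8, b_{21} = 9, b_{22} = 1, b_{23} = 10, b_{24} = 11, b_{25} = 5, b_{26} = 0.
The sequence repeats with period 24.
So b_{1885} = b_{1 + ((1885-1) mod 24)} = b_{13} = 13.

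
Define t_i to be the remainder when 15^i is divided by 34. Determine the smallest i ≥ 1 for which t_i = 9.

3

We have t_0 = 1; t_1 = 15; t_2 = 21; t_3 = 9; t_4 = 33; t_5 = 19; t_6 = 13; t_7 = 25; t_8 = 1.
The sequence repeats with period 8.
The value 9 first appears (with i ≥ 1) at t_3.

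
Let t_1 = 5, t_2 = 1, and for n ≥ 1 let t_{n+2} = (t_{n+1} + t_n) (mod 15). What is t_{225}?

8

t_1 = 5; t_2 = 1; t_3 = 6; t_4 = 7; t_5 = 13; t_6 = 5; t_7 = 3; t_8 = 8; t_9 = 11; t_{10} = 4; t_{11} = 0; t_{12} = 4; t_{13} = 4; t_{14} = 8; t_{15} = 12; t_{16} = 5; t_{17} = 2; t_{18} = 7; t_{19} = 9; t_{20} = 1; t_{21} = 10; t_{22} = 11; t_{23} = 6; t_{24} = 2; t_{25} = 8; t_{26} = 10; t_{27} = 3; t_{28} = 13; t_{29} = 1; t_{30} = 14; t_{31} = 0; t_{32} = 14; t_{33} = 14; t_{34} = 13; t_{35} = 12; t_{36} = 10; t_{37} = 7; t_{38} = 2; t_{39} = 9; t_{40} = 11; t_{41} = 5; t_{42} = 1.
Since (t_{41}, t_{42}) = (t_1, t_2) = (5, 1) (two consecutive terms determine the rest), the sequence is periodic with period 40.
So t_{225} = t_{1 + ((225-1) mod 40)} = t_{25} = 8.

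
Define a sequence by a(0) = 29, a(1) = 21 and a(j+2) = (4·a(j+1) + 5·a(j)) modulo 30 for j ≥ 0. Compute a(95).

Listing terms: a(0) = 29,  a(1) = 21,  a(2) = 19,  a(3) = 1,  a(4) = 9,  a(5) = 11,  a(6) = 29,  a(7) = 21.
Since (a(6), a(7)) = (a(0), a(1)) = (29, 21) (two consecutive terms determine the rest), the sequence is periodic with period 6.
So a(95) = a(0 + ((95-0) mod 6)) = a(5) = 11.

11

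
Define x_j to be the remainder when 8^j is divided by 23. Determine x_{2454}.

8

We have x_1 = 8, x_2 = 18, x_3 = 6, x_4 = 2, x_5 = 16, x_6 = 13, x_7 = 12, x_8 = 4, x_9 = 9, x_{10} = 3, x_{11} = 1, x_{12} = 8.
Since x_{12} = x_1 = 8, the sequence is periodic with period 11.
(2454 - 1) mod 11 = 0, so x_{2454} = x_1 = 8.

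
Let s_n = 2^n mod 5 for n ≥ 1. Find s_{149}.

2

s_1 = 2, s_2 = 4, s_3 = 3, s_4 = 1, s_5 = 2.
Since s_5 = s_1 = 2, the sequence is periodic with period 4.
So s_{149} = s_{1 + ((149-1) mod 4)} = s_1 = 2.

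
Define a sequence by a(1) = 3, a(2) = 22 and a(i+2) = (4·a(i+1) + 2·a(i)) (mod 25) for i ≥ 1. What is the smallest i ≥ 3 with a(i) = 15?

Listing terms: a(1) = 3,  a(2) = 22,  a(3) = 19,  a(4) = 20,  a(5) = 18,  a(6) = 12,  a(7) = 9,  a(8) = 10,  a(9) = 8,  a(10) = 2,  a(11) = 24,  a(12) = 0,  a(13) = 23,  a(14) = 17,  a(15) = 14,  a(16) = 15,  a(17) = 13,  a(18) = 7,  a(19) = 4,  a(20) = 5,  a(21) = 3,  a(22) = 22.
The sequence repeats with period 20.
The value 15 first appears (with i ≥ 3) at a(16).

16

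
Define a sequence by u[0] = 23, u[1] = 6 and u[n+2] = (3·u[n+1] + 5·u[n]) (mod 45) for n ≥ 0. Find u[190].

28

Listing terms: u[0] = 23; u[1] = 6; u[2] = 43; u[3] = 24; u[4] = 17; u[5] = 36; u[6] = 13; u[7] = 39; u[8] = 2; u[9] = 21; u[10] = 28; u[11] = 9; u[12] = 32; u[13] = 6; u[14] = 43.
Since (u[13], u[14]) = (u[1], u[2]) = (6, 43) (two consecutive terms determine the rest), the sequence is eventually periodic: after a pre-period of length 1 it cycles with period 12.
For n ≥ 1, u[n] depends only on (n - 1) mod 12. (190 - 1) mod 12 = 9, so u[190] = u[10] = 28.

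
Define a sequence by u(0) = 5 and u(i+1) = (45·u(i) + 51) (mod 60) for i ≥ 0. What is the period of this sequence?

Listing terms: u(0) = 5,  u(1) = 36,  u(2) = 51,  u(3) = 6,  u(4) = 21,  u(5) = 36.
Since u(5) = u(1) = 36, the sequence is eventually periodic: after a pre-period of length 1 it cycles with period 4.

4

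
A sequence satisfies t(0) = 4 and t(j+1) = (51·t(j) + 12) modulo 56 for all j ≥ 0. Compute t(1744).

t(0) = 4,  t(1) = 48,  t(2) = 52,  t(3) = 32,  t(4) = 20,  t(5) = 24,  t(6) = 4.
Since t(6) = t(0) = 4, the sequence is periodic with period 6.
(1744 - 0) mod 6 = 4, so t(1744) = t(4) = 20.

20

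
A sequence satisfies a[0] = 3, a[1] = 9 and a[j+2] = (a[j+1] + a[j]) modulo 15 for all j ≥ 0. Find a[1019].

6

Computing terms: a[0] = 3, a[1] = 9, a[2] = 12, a[3] = 6, a[4] = 3, a[5] = 9.
The sequence repeats with period 4.
So a[1019] = a[0 + ((1019-0) mod 4)] = a[3] = 6.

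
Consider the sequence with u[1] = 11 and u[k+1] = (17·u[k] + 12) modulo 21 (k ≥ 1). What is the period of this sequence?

Computing terms: u[1] = 11, u[2] = 10, u[3] = 14, u[4] = 19, u[5] = 20, u[6] = 16, u[7] = 11.
Since u[7] = u[1] = 11, the sequence is periodic with period 6.

6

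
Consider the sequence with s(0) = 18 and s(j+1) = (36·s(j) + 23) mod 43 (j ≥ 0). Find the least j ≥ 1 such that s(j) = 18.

s(0) = 18; s(1) = 26; s(2) = 13; s(3) = 18.
The sequence repeats with period 3.
The value 18 next appears (with j ≥ 1) at s(3).

3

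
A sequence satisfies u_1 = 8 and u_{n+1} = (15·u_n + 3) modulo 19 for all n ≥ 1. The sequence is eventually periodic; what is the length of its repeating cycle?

Listing terms: u_1 = 8, u_2 = 9, u_3 = 5, u_4 = 2, u_5 = 14, u_6 = 4, u_7 = 6, u_8 = 17, u_9 = 11, u_{10} = 16, u_{11} = 15, u_{12} = 0, u_{13} = 3, u_{14} = 10, u_{15} = 1, u_{16} = 18, u_{17} = 7, u_{18} = 13, u_{19} = 8.
Since u_{19} = u_1 = 8, the sequence is periodic with period 18.

18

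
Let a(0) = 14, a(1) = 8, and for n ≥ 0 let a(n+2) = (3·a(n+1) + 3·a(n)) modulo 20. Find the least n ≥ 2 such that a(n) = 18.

5

Computing terms: a(0) = 14; a(1) = 8; a(2) = 6; a(3) = 2; a(4) = 4; a(5) = 18; a(6) = 6; a(7) = 12; a(8) = 14; a(9) = 18; a(10) = 16; a(11) = 2; a(12) = 14; a(13) = 8.
Since (a(12), a(13)) = (a(0), a(1)) = (14, 8) (two consecutive terms determine the rest), the sequence is periodic with period 12.
The value 18 first appears (with n ≥ 2) at a(5).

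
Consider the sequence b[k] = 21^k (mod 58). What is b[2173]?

b[0] = 1, b[1] = 21, b[2] = 35, b[3] = 39, b[4] = 7, b[5] = 31, b[6] = 13, b[7] = 41, b[8] = 49, b[9] = 43, b[10] = 33, b[11] = 55, b[12] = 53, b[13] = 11, b[14] = 57, b[15] = 37, b[16] = 23, b[17] = 19, b[18] = 51, b[19] = 27, b[20] = 45, b[21] = 17, b[22] = 9, b[23] = 15, b[24] = 25, b[25] = 3, b[26] = 5, b[27] = 47, b[28] = 1.
The sequence repeats with period 28.
So b[2173] = b[0 + ((2173-0) mod 28)] = b[17] = 19.

19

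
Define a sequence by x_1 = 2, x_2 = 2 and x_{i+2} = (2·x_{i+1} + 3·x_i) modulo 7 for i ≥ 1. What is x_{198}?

We have x_1 = 2; x_2 = 2; x_3 = 3; x_4 = 5; x_5 = 5; x_6 = 4; x_7 = 2; x_8 = 2.
Since (x_7, x_8) = (x_1, x_2) = (2, 2) (two consecutive terms determine the rest), the sequence is periodic with period 6.
(198 - 1) mod 6 = 5, so x_{198} = x_6 = 4.

4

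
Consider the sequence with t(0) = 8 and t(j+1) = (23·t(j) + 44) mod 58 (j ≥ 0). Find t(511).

8

Listing terms: t(0) = 8, t(1) = 54, t(2) = 10, t(3) = 42, t(4) = 24, t(5) = 16, t(6) = 6, t(7) = 8.
The sequence repeats with period 7.
So t(511) = t(0 + ((511-0) mod 7)) = t(0) = 8.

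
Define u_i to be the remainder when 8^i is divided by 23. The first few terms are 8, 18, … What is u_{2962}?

6

Computing terms: u_1 = 8, u_2 = 18, u_3 = 6, u_4 = 2, u_5 = 16, u_6 = 13, u_7 = 12, u_8 = 4, u_9 = 9, u_{10} = 3, u_{11} = 1, u_{12} = 8.
Since u_{12} = u_1 = 8, the sequence is periodic with period 11.
(2962 - 1) mod 11 = 2, so u_{2962} = u_3 = 6.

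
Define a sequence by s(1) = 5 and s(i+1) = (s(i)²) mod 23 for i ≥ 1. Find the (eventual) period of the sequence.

We have s(1) = 5,  s(2) = 2,  s(3) = 4,  s(4) = 16,  s(5) = 3,  s(6) = 9,  s(7) = 12,  s(8) = 6,  s(9) = 13,  s(10) = 8,  s(11) = 18,  s(12) = 2.
Since s(12) = s(2) = 2, the sequence is eventually periodic: after a pre-period of length 1 it cycles with period 10.

10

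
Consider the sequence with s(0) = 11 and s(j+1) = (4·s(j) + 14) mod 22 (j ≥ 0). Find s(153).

Computing terms: s(0) = 11, s(1) = 14, s(2) = 4, s(3) = 8, s(4) = 2, s(5) = 0, s(6) = 14.
Since s(6) = s(1) = 14, the sequence is eventually periodic: after a pre-period of length 1 it cycles with period 5.
For j ≥ 1, s(j) depends only on (j - 1) mod 5. (153 - 1) mod 5 = 2, so s(153) = s(3) = 8.

8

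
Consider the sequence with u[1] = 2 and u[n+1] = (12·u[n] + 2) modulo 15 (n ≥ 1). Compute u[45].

2

u[1] = 2, u[2] = 11, u[3] = 14, u[4] = 5, u[5] = 2.
Since u[5] = u[1] = 2, the sequence is periodic with period 4.
So u[45] = u[1 + ((45-1) mod 4)] = u[1] = 2.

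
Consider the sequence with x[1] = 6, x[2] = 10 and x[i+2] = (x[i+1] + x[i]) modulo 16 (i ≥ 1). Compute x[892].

x[1] = 6; x[2] = 10; x[3] = 0; x[4] = 10; x[5] = 10; x[6] = 4; x[7] = 14; x[8] = 2; x[9] = 0; x[10] = 2; x[11] = 2; x[12] = 4; x[13] = 6; x[14] = 10.
The sequence repeats with period 12.
So x[892] = x[1 + ((892-1) mod 12)] = x[4] = 10.

10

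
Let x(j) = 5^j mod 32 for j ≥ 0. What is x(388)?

We have x(0) = 1,  x(1) = 5,  x(2) = 25,  x(3) = 29,  x(4) = 17,  x(5) = 21,  x(6) = 9,  x(7) = 13,  x(8) = 1.
Since x(8) = x(0) = 1, the sequence is periodic with period 8.
(388 - 0) mod 8 = 4, so x(388) = x(4) = 17.

17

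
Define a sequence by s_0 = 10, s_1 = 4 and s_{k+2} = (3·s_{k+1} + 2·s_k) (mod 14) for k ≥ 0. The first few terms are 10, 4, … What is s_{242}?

4

s_0 = 10; s_1 = 4; s_2 = 4; s_3 = 6; s_4 = 12; s_5 = 6; s_6 = 0; s_7 = 12; s_8 = 8; s_9 = 6; s_{10} = 6; s_{11} = 2; s_{12} = 4; s_{13} = 2; s_{14} = 0; s_{15} = 4; s_{16} = 12; s_{17} = 2; s_{18} = 2; s_{19} = 10; s_{20} = 6; s_{21} = 10; s_{22} = 0; s_{23} = 6; s_{24} = 4; s_{25} = 10; s_{26} = 10; s_{27} = 8; s_{28} = 2; s_{29} = 8; s_{30} = 0; s_{31} = 2; s_{32} = 6; s_{33} = 8; s_{34} = 8; s_{35} = 12; s_{36} = 10; s_{37} = 12; s_{38} = 0; s_{39} = 10; s_{40} = 2; s_{41} = 12; s_{42} = 12; s_{43} = 4; s_{44} = 8; s_{45} = 4; s_{46} = 0; s_{47} = 8; s_{48} = 10; s_{49} = 4.
Since (s_{48}, s_{49}) = (s_0, s_1) = (10, 4) (two consecutive terms determine the rest), the sequence is periodic with period 48.
So s_{242} = s_{0 + ((242-0) mod 48)} = s_2 = 4.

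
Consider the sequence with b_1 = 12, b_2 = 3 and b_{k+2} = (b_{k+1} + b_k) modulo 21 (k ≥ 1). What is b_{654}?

12

Listing terms: b_1 = 12, b_2 = 3, b_3 = 15, b_4 = 18, b_5 = 12, b_6 = 9, b_7 = 0, b_8 = 9, b_9 = 9, b_{10} = 18, b_{11} = 6, b_{12} = 3, b_{13} = 9, b_{14} = 12, b_{15} = 0, b_{16} = 12, b_{17} = 12, b_{18} = 3.
Since (b_{17}, b_{18}) = (b_1, b_2) = (12, 3) (two consecutive terms determine the rest), the sequence is periodic with period 16.
(654 - 1) mod 16 = 13, so b_{654} = b_{14} = 12.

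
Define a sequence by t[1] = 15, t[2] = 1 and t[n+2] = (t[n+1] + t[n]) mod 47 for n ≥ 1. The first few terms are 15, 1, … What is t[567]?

11

t[1] = 15,  t[2] = 1,  t[3] = 16,  t[4] = 17,  t[5] = 33,  t[6] = 3,  t[7] = 36,  t[8] = 39,  t[9] = 28,  t[10] = 20,  t[11] = 1,  t[12] = 21,  t[13] = 22,  t[14] = 43,  t[15] = 18,  t[16] = 14,  t[17] = 32,  t[18] = 46,  t[19] = 31,  t[20] = 30,  t[21] = 14,  t[22] = 44,  t[23] = 11,  t[24] = 8,  t[25] = 19,  t[26] = 27,  t[27] = 46,  t[28] = 26,  t[29] = 25,  t[30] = 4,  t[31] = 29,  t[32] = 33,  t[33] = 15,  t[34] = 1.
Since (t[33], t[34]) = (t[1], t[2]) = (15, 1) (two consecutive terms determine the rest), the sequence is periodic with period 32.
So t[567] = t[1 + ((567-1) mod 32)] = t[23] = 11.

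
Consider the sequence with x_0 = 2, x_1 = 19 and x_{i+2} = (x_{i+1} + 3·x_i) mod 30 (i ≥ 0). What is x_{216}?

22

Listing terms: x_0 = 2, x_1 = 19, x_2 = 25, x_3 = 22, x_4 = 7, x_5 = 13, x_6 = 4, x_7 = 13, x_8 = 25, x_9 = 4, x_{10} = 19, x_{11} = 1, x_{12} = 28, x_{13} = 1, x_{14} = 25, x_{15} = 28, x_{16} = 13, x_{17} = 7, x_{18} = 16, x_{19} = 7, x_{20} = 25, x_{21} = 16, x_{22} = 1, x_{23} = 19, x_{24} = 22, x_{25} = 19, x_{26} = 25.
Since (x_{25}, x_{26}) = (x_1, x_2) = (19, 25) (two consecutive terms determine the rest), the sequence is eventually periodic: after a pre-period of length 1 it cycles with period 24.
For i ≥ 1, x_i depends only on (i - 1) mod 24. (216 - 1) mod 24 = 23, so x_{216} = x_{24} = 22.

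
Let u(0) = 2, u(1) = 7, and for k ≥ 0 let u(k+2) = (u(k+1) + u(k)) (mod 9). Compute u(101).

Computing terms: u(0) = 2,  u(1) = 7,  u(2) = 0,  u(3) = 7,  u(4) = 7,  u(5) = 5,  u(6) = 3,  u(7) = 8,  u(8) = 2,  u(9) = 1,  u(10) = 3,  u(11) = 4,  u(12) = 7,  u(13) = 2,  u(14) = 0,  u(15) = 2,  u(16) = 2,  u(17) = 4,  u(18) = 6,  u(19) = 1,  u(20) = 7,  u(21) = 8,  u(22) = 6,  u(23) = 5,  u(24) = 2,  u(25) = 7.
The sequence repeats with period 24.
So u(101) = u(0 + ((101-0) mod 24)) = u(5) = 5.

5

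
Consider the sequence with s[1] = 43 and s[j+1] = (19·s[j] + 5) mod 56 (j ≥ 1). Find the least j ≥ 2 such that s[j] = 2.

12

s[1] = 43; s[2] = 38; s[3] = 55; s[4] = 42; s[5] = 19; s[6] = 30; s[7] = 15; s[8] = 10; s[9] = 27; s[10] = 14; s[11] = 47; s[12] = 2; s[13] = 43.
The sequence repeats with period 12.
The value 2 first appears (with j ≥ 2) at s[12].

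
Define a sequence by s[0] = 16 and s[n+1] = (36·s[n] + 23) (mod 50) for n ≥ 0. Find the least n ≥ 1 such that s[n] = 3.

Listing terms: s[0] = 16,  s[1] = 49,  s[2] = 37,  s[3] = 5,  s[4] = 3,  s[5] = 31,  s[6] = 39,  s[7] = 27,  s[8] = 45,  s[9] = 43,  s[10] = 21,  s[11] = 29,  s[12] = 17,  s[13] = 35,  s[14] = 33,  s[15] = 11,  s[16] = 19,  s[17] = 7,  s[18] = 25,  s[19] = 23,  s[20] = 1,  s[21] = 9,  s[22] = 47,  s[23] = 15,  s[24] = 13,  s[25] = 41,  s[26] = 49.
Since s[26] = s[1] = 49, the sequence is eventually periodic: after a pre-period of length 1 it cycles with period 25.
The value 3 first appears (with n ≥ 1) at s[4].

4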